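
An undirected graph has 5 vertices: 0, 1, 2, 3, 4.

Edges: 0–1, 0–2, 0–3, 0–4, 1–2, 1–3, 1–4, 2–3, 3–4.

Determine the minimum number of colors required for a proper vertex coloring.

4

0, 1, 3, 4 are pairwise adjacent (a clique of size 4), so at least 4 colors are needed.
4 colors suffice: 0=green, 1=red, 2=yellow, 3=blue, 4=yellow. Each edge has distinct colors on its endpoints.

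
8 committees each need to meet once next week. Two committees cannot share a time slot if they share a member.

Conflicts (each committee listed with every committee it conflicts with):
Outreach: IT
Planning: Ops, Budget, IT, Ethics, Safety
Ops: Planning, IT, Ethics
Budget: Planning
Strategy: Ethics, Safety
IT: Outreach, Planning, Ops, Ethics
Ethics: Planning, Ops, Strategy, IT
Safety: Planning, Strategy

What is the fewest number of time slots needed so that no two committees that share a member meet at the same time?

4

Planning, Ops, IT, Ethics pairwise conflict, so at least 4 time slots are needed.
4 time slots suffice: time slot 1 → {Outreach, Planning, Strategy}; time slot 2 → {Budget, Ethics, Safety}; time slot 3 → {IT}; time slot 4 → {Ops}. No two conflicting committees share a time slot.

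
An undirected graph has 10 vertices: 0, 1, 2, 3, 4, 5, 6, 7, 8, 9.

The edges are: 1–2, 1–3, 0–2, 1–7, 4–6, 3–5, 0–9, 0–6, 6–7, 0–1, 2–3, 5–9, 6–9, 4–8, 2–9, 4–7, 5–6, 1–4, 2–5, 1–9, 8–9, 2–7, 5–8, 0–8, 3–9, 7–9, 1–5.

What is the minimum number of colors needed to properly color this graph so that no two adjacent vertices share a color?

1, 2, 3, 5, 9 are mutually adjacent (a clique of size 5), so at least 5 colors are needed.
5 colors suffice: 0=yellow, 1=blue, 2=green, 3=purple, 4=red, 5=yellow, 6=blue, 7=yellow, 8=blue, 9=red. Each edge has distinct colors on its endpoints.

5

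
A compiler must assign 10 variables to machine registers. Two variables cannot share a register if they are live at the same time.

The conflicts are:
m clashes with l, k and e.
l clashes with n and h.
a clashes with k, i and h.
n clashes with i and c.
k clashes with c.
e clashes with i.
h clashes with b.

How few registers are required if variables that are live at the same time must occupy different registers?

The cycle n-l-h-a-i-n has odd length 5, so it cannot be 2-colored; at least 3 registers are needed.
A valid assignment using 3 registers: m=2, l=3, a=2, n=2, k=1, e=3, i=1, h=1, b=2, c=3. Every pair that conflicts lands in different registers.

3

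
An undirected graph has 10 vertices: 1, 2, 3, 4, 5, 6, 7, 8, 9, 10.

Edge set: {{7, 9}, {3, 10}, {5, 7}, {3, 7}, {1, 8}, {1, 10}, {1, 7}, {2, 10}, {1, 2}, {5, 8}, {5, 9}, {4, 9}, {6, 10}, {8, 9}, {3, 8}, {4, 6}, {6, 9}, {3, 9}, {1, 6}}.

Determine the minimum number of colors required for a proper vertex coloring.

3

5, 7, 9 are pairwise adjacent, so at least 3 colors are needed.
A valid assignment using 3 colors: 1=red, 2=green, 3=green, 4=blue, 5=green, 6=green, 7=blue, 8=blue, 9=red, 10=blue. Every edge joins two different colors.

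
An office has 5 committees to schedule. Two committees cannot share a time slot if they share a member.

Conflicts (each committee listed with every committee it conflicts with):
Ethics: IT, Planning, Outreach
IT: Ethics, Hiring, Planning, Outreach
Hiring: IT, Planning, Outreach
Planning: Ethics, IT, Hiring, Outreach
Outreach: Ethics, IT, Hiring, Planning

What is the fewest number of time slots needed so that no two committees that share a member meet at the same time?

Ethics, IT, Planning, Outreach all conflict with each other, so at least 4 time slots are needed.
Using 4 time slots: Ethics=4, IT=1, Hiring=4, Planning=2, Outreach=3. Each listed conflict is separated.

4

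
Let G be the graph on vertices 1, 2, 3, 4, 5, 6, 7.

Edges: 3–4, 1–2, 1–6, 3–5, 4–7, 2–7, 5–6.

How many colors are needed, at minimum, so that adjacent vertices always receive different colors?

3

The cycle 2-7-4-3-5-6-1-2 has odd length 7, so it cannot be 2-colored; at least 3 colors are needed.
One proper 3-coloring: 1=b, 2=a, 3=a, 4=b, 5=b, 6=a, 7=c. Each edge has distinct colors on its endpoints.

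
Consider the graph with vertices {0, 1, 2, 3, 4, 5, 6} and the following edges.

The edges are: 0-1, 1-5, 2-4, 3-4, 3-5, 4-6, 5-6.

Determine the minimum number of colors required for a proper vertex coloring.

2

1 and 5 are adjacent, so at least 2 colors are needed.
2 colors suffice: color a → {0, 4, 5}; color b → {1, 2, 3, 6}. Every edge joins two different colors.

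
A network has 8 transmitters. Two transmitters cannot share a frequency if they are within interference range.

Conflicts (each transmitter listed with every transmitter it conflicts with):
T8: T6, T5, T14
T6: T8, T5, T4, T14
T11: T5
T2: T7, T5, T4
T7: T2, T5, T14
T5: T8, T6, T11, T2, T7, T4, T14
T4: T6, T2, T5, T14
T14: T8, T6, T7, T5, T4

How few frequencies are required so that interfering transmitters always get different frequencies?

T6, T5, T4, T14 all conflict with each other, so at least 4 frequencies are needed.
4 frequencies suffice: frequency 1 → {T5}; frequency 2 → {T11, T2, T14}; frequency 3 → {T8, T7, T4}; frequency 4 → {T6}. Every pair that conflicts lands in different frequencies.

4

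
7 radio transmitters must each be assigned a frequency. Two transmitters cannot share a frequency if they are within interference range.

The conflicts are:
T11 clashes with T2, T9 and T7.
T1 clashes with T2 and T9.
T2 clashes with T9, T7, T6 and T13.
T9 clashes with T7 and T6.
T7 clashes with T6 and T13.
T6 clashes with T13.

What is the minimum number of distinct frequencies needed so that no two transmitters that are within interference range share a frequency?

4

T2, T7, T6, T13 are mutually in conflict, so at least 4 frequencies are needed.
4 frequencies suffice: frequency 1 → {T2}; frequency 2 → {T9, T13}; frequency 3 → {T1, T7}; frequency 4 → {T11, T6}. Each listed conflict is separated.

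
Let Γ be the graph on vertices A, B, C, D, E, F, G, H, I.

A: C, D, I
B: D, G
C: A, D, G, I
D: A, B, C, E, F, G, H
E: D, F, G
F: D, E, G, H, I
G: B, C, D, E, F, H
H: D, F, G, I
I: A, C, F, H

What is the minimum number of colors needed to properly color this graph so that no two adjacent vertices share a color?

D, F, G, H are mutually adjacent (a clique of size 4), so at least 4 colors are needed.
4 colors suffice: color red → {D, I}; color blue → {A, G}; color green → {B, C, F}; color yellow → {E, H}. No two adjacent vertices share a color.

4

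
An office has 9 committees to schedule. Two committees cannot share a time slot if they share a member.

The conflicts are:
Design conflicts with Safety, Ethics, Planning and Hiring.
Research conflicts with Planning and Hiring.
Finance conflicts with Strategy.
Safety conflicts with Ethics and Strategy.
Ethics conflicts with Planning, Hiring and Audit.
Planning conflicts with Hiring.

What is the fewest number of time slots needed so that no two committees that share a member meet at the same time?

4

Design, Ethics, Planning, Hiring pairwise conflict, so at least 4 time slots are needed.
4 time slots suffice: time slot 1 → {Research, Ethics, Strategy}; time slot 2 → {Finance, Safety, Hiring, Audit}; time slot 3 → {Planning}; time slot 4 → {Design}. Every pair that conflicts lands in different time slots.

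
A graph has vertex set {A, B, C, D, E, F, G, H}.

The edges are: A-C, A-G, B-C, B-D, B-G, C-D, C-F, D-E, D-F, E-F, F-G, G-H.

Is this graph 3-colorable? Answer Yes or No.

Yes

The chromatic number is 3. C, D, F are mutually adjacent, so at least 3 colors are needed.
3 colors suffice: color red → {C, E, G}; color blue → {A, B, F, H}; color green → {D}.
That is already a proper 3-coloring.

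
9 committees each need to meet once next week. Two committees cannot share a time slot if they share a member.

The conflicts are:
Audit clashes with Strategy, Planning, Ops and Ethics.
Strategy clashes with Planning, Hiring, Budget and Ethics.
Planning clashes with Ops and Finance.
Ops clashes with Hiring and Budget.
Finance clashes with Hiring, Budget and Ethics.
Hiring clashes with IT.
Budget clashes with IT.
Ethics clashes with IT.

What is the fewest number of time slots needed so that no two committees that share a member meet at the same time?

Audit, Strategy, Planning all conflict with each other, so at least 3 time slots are needed.
3 time slots suffice: Audit=3, Strategy=1, Planning=2, Ops=1, Finance=1, Hiring=2, Budget=2, Ethics=2, IT=1. Each listed conflict is separated.

3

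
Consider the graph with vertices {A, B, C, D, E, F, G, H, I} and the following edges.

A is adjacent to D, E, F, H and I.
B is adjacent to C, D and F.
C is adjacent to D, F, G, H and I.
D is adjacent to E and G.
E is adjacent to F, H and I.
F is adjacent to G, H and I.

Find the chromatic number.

A, E, F, I are pairwise adjacent (a clique of size 4), so at least 4 colors are needed.
One proper 4-coloring: A=3, B=3, C=2, D=1, E=2, F=1, G=3, H=4, I=4. Every edge joins two different colors.

4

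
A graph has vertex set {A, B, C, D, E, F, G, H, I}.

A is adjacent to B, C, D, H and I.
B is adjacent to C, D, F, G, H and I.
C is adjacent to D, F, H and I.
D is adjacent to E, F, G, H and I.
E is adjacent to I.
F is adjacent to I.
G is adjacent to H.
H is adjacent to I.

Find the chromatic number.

A, B, C, D, H, I form a clique, so at least 6 colors are needed.
One proper 6-coloring: A=6, B=3, C=4, D=1, E=3, F=5, G=2, H=5, I=2. No two adjacent vertices share a color.

6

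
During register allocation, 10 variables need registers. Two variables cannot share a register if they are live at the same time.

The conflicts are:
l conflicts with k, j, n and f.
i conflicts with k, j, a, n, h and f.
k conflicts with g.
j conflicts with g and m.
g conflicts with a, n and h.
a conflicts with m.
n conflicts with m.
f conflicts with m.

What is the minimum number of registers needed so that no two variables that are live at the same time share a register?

2

i and n conflict, so at least 2 registers are needed.
2 registers suffice: register 1 → {l, i, g, m}; register 2 → {k, j, a, n, h, f}. Every pair that conflicts lands in different registers.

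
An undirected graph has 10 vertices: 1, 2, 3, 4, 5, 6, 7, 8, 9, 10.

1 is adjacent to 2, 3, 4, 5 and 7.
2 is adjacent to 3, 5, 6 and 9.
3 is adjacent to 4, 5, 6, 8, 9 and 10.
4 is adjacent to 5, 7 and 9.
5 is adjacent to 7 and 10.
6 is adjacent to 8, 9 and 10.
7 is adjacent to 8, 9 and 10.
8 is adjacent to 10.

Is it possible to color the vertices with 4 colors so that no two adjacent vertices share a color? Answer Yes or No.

Yes

The chromatic number is 4. 2, 3, 6, 9 form a clique, so at least 4 colors are needed.
4 colors suffice: 1=yellow, 2=green, 3=red, 4=green, 5=blue, 6=yellow, 7=red, 8=blue, 9=blue, 10=green.
That is already a proper 4-coloring.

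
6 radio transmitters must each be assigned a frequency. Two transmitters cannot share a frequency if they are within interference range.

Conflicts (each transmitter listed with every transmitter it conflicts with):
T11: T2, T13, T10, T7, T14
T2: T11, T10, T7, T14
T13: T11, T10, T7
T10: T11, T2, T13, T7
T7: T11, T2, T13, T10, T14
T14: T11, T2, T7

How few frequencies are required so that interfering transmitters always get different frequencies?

T11, T2, T7, T14 pairwise conflict, so at least 4 frequencies are needed.
4 frequencies suffice: T11=2, T2=3, T13=3, T10=4, T7=1, T14=4. Each listed conflict is separated.

4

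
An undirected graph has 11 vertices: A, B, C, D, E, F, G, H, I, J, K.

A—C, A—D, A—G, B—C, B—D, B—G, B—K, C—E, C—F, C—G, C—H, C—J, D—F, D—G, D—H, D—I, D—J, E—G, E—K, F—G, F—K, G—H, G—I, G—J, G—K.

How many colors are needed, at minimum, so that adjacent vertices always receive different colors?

3

B, C, G are pairwise adjacent, so at least 3 colors are needed.
3 colors suffice: color 1 → {G}; color 2 → {C, D, K}; color 3 → {A, B, E, F, H, I, J}. Each edge has distinct colors on its endpoints.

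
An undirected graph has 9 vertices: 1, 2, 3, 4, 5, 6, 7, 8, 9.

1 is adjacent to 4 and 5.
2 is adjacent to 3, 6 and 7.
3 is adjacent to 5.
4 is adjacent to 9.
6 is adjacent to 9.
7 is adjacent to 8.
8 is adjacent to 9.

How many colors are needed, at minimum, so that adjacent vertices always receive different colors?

The cycle 9-6-2-7-8-9 has odd length 5, so it cannot be 2-colored; at least 3 colors are needed.
3 colors suffice: 1=red, 2=red, 3=blue, 4=blue, 5=green, 6=blue, 7=blue, 8=green, 9=red. No two adjacent vertices share a color.

3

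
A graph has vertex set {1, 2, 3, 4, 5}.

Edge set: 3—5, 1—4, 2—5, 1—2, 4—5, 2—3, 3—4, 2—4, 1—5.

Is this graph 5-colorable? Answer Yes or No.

The chromatic number is 4. 1, 2, 4, 5 are pairwise adjacent (a clique of size 4), so at least 4 colors are needed.
One proper 4-coloring: 1=d, 2=b, 3=d, 4=a, 5=c.
Since 5 ≥ 4, a proper 5-coloring certainly exists.

Yes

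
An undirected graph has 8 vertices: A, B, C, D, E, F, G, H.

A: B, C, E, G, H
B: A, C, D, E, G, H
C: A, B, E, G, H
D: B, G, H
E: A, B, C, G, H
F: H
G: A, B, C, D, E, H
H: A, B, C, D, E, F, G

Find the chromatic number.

A, B, C, E, G, H are pairwise adjacent (a clique of size 6), so at least 6 colors are needed.
A valid assignment using 6 colors: A=4, B=2, C=6, D=4, E=5, F=2, G=3, H=1. Each edge has distinct colors on its endpoints.

6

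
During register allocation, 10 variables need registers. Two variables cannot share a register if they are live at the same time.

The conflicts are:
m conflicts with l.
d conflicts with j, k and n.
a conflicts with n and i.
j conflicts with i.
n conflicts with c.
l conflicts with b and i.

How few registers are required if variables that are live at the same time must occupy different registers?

The cycle j-d-n-a-i-j has odd length 5, so it cannot be 2-colored; at least 3 registers are needed.
Using 3 registers: m=1, d=1, a=3, j=2, k=2, n=2, l=2, b=1, c=1, i=1. Every pair that conflicts lands in different registers.

3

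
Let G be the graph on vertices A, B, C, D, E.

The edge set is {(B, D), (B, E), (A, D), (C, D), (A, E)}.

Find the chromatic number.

2

A and E are adjacent, so at least 2 colors are needed.
A valid assignment using 2 colors: A=blue, B=blue, C=blue, D=red, E=red. Each edge has distinct colors on its endpoints.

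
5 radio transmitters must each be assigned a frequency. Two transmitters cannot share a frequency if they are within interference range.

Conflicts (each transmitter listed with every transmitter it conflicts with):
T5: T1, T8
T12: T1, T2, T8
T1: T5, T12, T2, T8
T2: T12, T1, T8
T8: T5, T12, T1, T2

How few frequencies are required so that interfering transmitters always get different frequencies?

4

T12, T1, T2, T8 all conflict with each other, so at least 4 frequencies are needed.
Using 4 frequencies: T5=3, T12=3, T1=2, T2=4, T8=1. No two conflicting transmitters share a frequency.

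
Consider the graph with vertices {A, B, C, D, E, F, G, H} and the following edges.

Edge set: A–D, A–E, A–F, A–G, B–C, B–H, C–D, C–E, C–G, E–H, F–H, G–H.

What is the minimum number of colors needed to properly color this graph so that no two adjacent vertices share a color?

2

A and D are adjacent, so at least 2 colors are needed.
2 colors suffice: color red → {A, C, H}; color blue → {B, D, E, F, G}. Each edge has distinct colors on its endpoints.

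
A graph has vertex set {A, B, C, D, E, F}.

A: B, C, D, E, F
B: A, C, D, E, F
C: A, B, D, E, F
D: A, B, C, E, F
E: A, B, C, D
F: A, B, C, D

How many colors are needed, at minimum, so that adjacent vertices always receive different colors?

A, B, C, D, E are mutually adjacent (a clique of size 5), so at least 5 colors are needed.
One proper 5-coloring: A=2, B=1, C=3, D=4, E=5, F=5. Each edge has distinct colors on its endpoints.

5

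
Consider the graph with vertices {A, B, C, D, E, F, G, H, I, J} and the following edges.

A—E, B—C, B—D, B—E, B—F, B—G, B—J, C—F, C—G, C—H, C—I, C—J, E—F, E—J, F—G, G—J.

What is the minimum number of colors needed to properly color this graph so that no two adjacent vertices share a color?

4

B, C, G, J are mutually adjacent (a clique of size 4), so at least 4 colors are needed.
4 colors suffice: color red → {A, B, H, I}; color blue → {C, D, E}; color green → {F, J}; color yellow → {G}. Each edge has distinct colors on its endpoints.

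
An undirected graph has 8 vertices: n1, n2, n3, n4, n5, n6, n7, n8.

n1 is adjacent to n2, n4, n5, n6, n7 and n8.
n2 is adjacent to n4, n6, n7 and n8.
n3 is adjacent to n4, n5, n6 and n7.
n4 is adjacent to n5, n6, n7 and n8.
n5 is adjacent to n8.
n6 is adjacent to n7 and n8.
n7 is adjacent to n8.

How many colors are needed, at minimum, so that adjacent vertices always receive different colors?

n1, n2, n4, n6, n7, n8 are mutually adjacent (a clique of size 6), so at least 6 colors are needed.
6 colors suffice: n1=2, n2=6, n3=2, n4=1, n5=3, n6=4, n7=3, n8=5. No two adjacent vertices share a color.

6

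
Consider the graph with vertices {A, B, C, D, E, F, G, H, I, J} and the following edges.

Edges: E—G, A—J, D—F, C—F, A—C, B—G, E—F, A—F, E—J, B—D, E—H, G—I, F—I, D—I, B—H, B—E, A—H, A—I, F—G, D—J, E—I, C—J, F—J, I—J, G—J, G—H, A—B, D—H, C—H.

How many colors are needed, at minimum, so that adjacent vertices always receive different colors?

E, F, G, I, J are pairwise adjacent (a clique of size 5), so at least 5 colors are needed.
5 colors suffice: color 1 → {H, J}; color 2 → {B, F}; color 3 → {C, I}; color 4 → {A, D, E}; color 5 → {G}. Each edge has distinct colors on its endpoints.

5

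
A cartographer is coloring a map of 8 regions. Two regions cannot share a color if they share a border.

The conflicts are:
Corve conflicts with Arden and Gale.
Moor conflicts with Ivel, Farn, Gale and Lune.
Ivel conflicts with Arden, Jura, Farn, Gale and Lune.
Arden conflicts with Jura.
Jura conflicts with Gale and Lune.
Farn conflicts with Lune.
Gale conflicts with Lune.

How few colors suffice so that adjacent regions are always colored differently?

4

Ivel, Jura, Gale, Lune all conflict with each other, so at least 4 colors are needed.
One proper 4-coloring: Corve=1, Moor=4, Ivel=1, Arden=2, Jura=4, Farn=2, Gale=2, Lune=3. No two conflicting regions share a color.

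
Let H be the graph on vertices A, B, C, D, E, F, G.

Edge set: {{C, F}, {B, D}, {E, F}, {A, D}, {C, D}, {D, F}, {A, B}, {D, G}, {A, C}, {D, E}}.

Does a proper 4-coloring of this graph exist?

Yes

The chromatic number is 3. A, C, D form a triangle, so at least 3 colors are needed.
3 colors suffice: A=blue, B=green, C=green, D=red, E=green, F=blue, G=blue.
Since 4 ≥ 3, a proper 4-coloring certainly exists.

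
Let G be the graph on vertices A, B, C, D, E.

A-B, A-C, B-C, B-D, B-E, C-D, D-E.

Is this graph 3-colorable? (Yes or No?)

The chromatic number is 3. A, B, C are pairwise adjacent, so at least 3 colors are needed.
3 colors suffice: A=green, B=red, C=blue, D=green, E=blue.
That is already a proper 3-coloring.

Yes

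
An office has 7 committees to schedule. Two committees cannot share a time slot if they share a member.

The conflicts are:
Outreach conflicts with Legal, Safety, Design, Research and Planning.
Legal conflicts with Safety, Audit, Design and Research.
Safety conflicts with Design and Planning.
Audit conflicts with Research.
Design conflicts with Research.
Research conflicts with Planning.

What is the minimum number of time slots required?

Outreach, Legal, Design, Research all conflict with each other, so at least 4 time slots are needed.
Using 4 time slots: Outreach=1, Legal=2, Safety=3, Audit=1, Design=4, Research=3, Planning=2. Every pair that conflicts lands in different time slots.

4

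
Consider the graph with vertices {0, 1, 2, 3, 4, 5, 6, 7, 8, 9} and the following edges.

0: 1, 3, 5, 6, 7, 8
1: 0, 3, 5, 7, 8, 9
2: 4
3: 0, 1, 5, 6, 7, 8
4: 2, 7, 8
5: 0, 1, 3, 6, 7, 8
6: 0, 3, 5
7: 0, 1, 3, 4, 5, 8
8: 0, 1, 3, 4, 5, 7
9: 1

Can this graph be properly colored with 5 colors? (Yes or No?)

0, 1, 3, 5, 7, 8 are pairwise adjacent (a clique of size 6), so at least 6 colors are needed.
So 5 colors are not enough.

No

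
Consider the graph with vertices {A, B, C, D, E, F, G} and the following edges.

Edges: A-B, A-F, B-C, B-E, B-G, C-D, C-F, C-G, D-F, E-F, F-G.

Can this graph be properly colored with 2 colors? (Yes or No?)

B, C, G form a triangle, so at least 3 colors are needed.
So 2 colors are not enough.

No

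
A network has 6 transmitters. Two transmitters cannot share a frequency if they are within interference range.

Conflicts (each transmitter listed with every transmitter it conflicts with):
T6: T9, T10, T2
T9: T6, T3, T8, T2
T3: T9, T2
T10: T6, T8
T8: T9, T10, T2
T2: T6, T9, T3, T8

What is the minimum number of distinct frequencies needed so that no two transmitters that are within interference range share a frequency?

T6, T9, T2 are mutually in conflict, so at least 3 frequencies are needed.
3 frequencies suffice: frequency 1 → {T9, T10}; frequency 2 → {T2}; frequency 3 → {T6, T3, T8}. No two conflicting transmitters share a frequency.

3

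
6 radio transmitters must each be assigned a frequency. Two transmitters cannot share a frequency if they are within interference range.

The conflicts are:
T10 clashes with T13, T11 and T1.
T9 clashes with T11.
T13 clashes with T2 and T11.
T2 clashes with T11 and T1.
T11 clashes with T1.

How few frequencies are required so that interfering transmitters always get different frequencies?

T10, T11, T1 pairwise conflict, so at least 3 frequencies are needed.
3 frequencies suffice: frequency 1 → {T11}; frequency 2 → {T10, T9, T2}; frequency 3 → {T13, T1}. No two conflicting transmitters share a frequency.

3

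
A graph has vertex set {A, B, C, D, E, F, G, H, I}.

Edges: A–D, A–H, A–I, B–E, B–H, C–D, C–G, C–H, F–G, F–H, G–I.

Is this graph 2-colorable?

No

The cycle G-C-H-A-I-G has odd length 5, so it cannot be 2-colored; at least 3 colors are needed.
So 2 colors are not enough.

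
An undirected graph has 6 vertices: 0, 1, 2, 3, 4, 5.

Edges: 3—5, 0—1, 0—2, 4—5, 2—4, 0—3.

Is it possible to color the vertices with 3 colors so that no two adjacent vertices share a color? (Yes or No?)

The chromatic number is 3. The cycle 5-3-0-2-4-5 has odd length 5, so it cannot be 2-colored; at least 3 colors are needed.
A valid assignment using 3 colors: 0=red, 1=blue, 2=blue, 3=blue, 4=red, 5=green.
That is already a proper 3-coloring.

Yes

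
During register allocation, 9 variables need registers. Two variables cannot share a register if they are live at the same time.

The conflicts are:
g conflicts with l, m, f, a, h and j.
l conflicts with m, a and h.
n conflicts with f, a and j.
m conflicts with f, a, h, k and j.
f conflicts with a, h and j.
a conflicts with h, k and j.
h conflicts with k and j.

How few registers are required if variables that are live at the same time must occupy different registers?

6

g, m, f, a, h, j pairwise conflict, so at least 6 registers are needed.
6 registers suffice: register 1 → {a}; register 2 → {n, m}; register 3 → {h}; register 4 → {g, k}; register 5 → {l, f}; register 6 → {j}. Each listed conflict is separated.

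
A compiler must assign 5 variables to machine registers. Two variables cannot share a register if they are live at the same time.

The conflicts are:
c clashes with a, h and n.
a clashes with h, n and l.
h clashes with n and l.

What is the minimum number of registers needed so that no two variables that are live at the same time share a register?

4

c, a, h, n are mutually in conflict, so at least 4 registers are needed.
A valid assignment using 4 registers: c=3, a=2, h=1, n=4, l=3. No two conflicting variables share a register.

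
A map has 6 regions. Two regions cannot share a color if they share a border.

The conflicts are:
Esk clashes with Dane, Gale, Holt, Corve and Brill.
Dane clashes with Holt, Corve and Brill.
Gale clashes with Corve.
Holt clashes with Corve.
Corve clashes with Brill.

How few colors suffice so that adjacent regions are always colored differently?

Esk, Dane, Corve, Brill pairwise conflict, so at least 4 colors are needed.
4 colors suffice: color 1 → {Esk}; color 2 → {Corve}; color 3 → {Dane, Gale}; color 4 → {Holt, Brill}. Each listed conflict is separated.

4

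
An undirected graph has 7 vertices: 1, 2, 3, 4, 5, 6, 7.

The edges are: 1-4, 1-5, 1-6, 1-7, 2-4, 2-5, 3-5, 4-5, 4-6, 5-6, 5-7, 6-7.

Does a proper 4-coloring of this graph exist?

The chromatic number is 4. 1, 4, 5, 6 are pairwise adjacent (a clique of size 4), so at least 4 colors are needed.
4 colors suffice: 1=blue, 2=blue, 3=blue, 4=yellow, 5=red, 6=green, 7=yellow.
That is already a proper 4-coloring.

Yes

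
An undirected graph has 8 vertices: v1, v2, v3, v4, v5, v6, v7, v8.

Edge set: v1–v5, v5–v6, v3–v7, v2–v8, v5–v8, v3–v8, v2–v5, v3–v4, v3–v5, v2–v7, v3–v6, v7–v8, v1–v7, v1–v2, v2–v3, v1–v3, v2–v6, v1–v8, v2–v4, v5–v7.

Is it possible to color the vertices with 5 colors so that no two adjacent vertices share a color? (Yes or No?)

v1, v2, v3, v5, v7, v8 form a clique, so at least 6 colors are needed.
So 5 colors are not enough.

No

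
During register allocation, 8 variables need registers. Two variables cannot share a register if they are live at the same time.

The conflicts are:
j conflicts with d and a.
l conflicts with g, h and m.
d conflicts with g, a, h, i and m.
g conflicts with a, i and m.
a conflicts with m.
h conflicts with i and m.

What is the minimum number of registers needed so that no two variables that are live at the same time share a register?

d, g, a, m pairwise conflict, so at least 4 registers are needed.
4 registers suffice: register 1 → {l, d}; register 2 → {j, i, m}; register 3 → {g, h}; register 4 → {a}. Every pair that conflicts lands in different registers.

4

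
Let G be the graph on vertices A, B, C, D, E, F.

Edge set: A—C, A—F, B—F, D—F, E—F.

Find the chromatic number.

B and F are adjacent, so at least 2 colors are needed.
A valid assignment using 2 colors: A=blue, B=blue, C=red, D=blue, E=blue, F=red. Each edge has distinct colors on its endpoints.

2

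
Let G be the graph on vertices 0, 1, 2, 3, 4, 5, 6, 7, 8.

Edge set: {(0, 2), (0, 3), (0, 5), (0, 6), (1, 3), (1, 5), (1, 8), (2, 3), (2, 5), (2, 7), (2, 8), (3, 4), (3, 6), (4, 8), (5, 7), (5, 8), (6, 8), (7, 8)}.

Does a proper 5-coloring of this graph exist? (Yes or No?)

Yes

The chromatic number is 4. 2, 5, 7, 8 are mutually adjacent (a clique of size 4), so at least 4 colors are needed.
4 colors suffice: color a → {3, 8}; color b → {4, 5, 6}; color c → {1, 2}; color d → {0, 7}.
Since 5 ≥ 4, a proper 5-coloring certainly exists.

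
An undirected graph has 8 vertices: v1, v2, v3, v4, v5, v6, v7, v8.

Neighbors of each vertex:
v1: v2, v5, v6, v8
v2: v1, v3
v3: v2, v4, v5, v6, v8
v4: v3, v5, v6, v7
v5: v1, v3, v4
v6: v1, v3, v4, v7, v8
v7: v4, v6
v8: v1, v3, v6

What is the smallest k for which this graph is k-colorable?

3

v3, v6, v8 are mutually adjacent, so at least 3 colors are needed.
3 colors suffice: v1=1, v2=2, v3=1, v4=3, v5=2, v6=2, v7=1, v8=3. Every edge joins two different colors.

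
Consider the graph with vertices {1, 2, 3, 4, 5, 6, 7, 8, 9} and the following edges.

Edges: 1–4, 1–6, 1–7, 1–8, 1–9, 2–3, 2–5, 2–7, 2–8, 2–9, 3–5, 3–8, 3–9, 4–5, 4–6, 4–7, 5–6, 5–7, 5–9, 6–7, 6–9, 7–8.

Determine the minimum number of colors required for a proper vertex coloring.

1, 4, 6, 7 form a clique, so at least 4 colors are needed.
4 colors suffice: color red → {3, 7}; color blue → {1, 5}; color green → {2, 6}; color yellow → {4, 8, 9}. No two adjacent vertices share a color.

4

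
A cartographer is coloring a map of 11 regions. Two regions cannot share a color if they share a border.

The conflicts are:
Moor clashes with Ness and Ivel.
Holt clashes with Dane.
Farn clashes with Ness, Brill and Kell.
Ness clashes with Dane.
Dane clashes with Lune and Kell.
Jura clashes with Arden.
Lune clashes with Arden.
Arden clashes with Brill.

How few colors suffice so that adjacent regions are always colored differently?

Farn and Ness conflict, so at least 2 colors are needed.
2 colors suffice: Moor=1, Holt=2, Farn=1, Ness=2, Ivel=2, Dane=1, Jura=2, Lune=2, Arden=1, Brill=2, Kell=2. No two conflicting regions share a color.

2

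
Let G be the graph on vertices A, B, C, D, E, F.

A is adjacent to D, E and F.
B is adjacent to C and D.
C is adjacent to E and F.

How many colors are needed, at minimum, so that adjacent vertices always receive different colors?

3

The cycle B-C-F-A-D-B has odd length 5, so it cannot be 2-colored; at least 3 colors are needed.
3 colors suffice: color red → {A, C}; color blue → {B, E, F}; color green → {D}. Every edge joins two different colors.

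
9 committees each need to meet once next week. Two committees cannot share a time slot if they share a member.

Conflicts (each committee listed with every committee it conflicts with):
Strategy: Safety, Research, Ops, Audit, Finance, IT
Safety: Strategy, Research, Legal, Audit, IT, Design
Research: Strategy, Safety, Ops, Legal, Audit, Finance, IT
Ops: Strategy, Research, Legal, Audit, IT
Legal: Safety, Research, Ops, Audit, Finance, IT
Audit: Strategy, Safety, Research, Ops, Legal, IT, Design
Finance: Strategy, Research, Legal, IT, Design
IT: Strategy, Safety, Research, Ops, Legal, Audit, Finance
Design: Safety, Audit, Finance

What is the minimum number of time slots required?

5

Strategy, Research, Ops, Audit, IT are mutually in conflict, so at least 5 time slots are needed.
5 time slots suffice: time slot 1 → {Audit, Finance}; time slot 2 → {Research, Design}; time slot 3 → {IT}; time slot 4 → {Strategy, Legal}; time slot 5 → {Safety, Ops}. Each listed conflict is separated.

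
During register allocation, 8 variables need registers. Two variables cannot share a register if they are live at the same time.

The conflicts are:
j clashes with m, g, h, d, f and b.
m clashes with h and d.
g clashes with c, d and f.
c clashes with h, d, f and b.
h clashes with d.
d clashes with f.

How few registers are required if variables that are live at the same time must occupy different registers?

4

j, g, d, f all conflict with each other, so at least 4 registers are needed.
4 registers suffice: register 1 → {j, c}; register 2 → {d, b}; register 3 → {g, h}; register 4 → {m, f}. Every pair that conflicts lands in different registers.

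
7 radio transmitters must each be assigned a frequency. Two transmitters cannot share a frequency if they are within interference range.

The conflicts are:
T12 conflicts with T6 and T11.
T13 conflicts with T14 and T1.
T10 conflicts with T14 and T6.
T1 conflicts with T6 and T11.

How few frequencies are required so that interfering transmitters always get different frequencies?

The cycle T13-T14-T10-T6-T1-T13 has odd length 5, so it cannot be 2-colored; at least 3 frequencies are needed.
3 frequencies suffice: frequency 1 → {T14, T6, T11}; frequency 2 → {T12, T10, T1}; frequency 3 → {T13}. No two conflicting transmitters share a frequency.

3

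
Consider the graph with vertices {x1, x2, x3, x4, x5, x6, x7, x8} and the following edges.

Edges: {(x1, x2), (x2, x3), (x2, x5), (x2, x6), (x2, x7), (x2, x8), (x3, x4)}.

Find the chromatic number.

x2 and x6 are adjacent, so at least 2 colors are needed.
2 colors suffice: color R → {x2, x4}; color B → {x1, x3, x5, x6, x7, x8}. Every edge joins two different colors.

2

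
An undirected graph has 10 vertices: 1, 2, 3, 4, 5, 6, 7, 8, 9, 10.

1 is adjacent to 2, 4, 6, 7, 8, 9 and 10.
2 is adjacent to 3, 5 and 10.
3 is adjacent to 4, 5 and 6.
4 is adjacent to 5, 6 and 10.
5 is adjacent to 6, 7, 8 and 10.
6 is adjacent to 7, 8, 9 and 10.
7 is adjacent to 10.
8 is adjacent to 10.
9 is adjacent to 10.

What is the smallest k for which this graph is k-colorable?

1, 6, 7, 10 are mutually adjacent (a clique of size 4), so at least 4 colors are needed.
4 colors suffice: color red → {2, 6}; color blue → {3, 10}; color green → {1, 5}; color yellow → {4, 7, 8, 9}. No two adjacent vertices share a color.

4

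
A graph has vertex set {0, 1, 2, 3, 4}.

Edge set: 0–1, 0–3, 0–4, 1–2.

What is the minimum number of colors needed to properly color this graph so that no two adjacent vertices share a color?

0 and 3 are adjacent, so at least 2 colors are needed.
A valid assignment using 2 colors: 0=red, 1=blue, 2=red, 3=blue, 4=blue. Every edge joins two different colors.

2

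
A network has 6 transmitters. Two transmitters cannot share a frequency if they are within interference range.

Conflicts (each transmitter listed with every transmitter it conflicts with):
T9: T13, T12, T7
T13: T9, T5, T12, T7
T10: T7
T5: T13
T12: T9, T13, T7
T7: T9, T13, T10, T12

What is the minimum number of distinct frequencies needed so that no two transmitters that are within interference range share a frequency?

4

T9, T13, T12, T7 are mutually in conflict, so at least 4 frequencies are needed.
4 frequencies suffice: frequency 1 → {T5, T7}; frequency 2 → {T13, T10}; frequency 3 → {T9}; frequency 4 → {T12}. Every pair that conflicts lands in different frequencies.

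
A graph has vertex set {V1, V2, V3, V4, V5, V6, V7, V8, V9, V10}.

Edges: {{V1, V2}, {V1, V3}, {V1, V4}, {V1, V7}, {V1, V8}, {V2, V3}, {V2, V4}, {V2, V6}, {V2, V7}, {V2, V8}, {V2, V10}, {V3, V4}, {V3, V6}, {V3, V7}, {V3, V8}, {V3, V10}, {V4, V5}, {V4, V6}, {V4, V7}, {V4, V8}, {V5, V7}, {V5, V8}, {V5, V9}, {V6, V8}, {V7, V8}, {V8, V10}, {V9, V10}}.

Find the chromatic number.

V1, V2, V3, V4, V7, V8 are pairwise adjacent (a clique of size 6), so at least 6 colors are needed.
A valid assignment using 6 colors: V1=6, V2=4, V3=2, V4=3, V5=2, V6=5, V7=5, V8=1, V9=1, V10=3. No two adjacent vertices share a color.

6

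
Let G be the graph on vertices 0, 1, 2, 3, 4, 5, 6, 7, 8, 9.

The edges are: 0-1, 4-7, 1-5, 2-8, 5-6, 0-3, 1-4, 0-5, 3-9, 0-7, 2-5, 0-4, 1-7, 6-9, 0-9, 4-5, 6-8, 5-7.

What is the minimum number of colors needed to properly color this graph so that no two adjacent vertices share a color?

5

0, 1, 4, 5, 7 are mutually adjacent (a clique of size 5), so at least 5 colors are needed.
5 colors suffice: 0=blue, 1=purple, 2=blue, 3=green, 4=green, 5=red, 6=blue, 7=yellow, 8=red, 9=red. Each edge has distinct colors on its endpoints.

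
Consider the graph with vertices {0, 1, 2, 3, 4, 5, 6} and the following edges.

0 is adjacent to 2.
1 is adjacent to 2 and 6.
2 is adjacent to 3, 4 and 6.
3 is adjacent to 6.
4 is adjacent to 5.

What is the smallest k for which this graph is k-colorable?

3

1, 2, 6 are mutually adjacent, so at least 3 colors are needed.
One proper 3-coloring: 0=blue, 1=green, 2=red, 3=green, 4=blue, 5=red, 6=blue. Each edge has distinct colors on its endpoints.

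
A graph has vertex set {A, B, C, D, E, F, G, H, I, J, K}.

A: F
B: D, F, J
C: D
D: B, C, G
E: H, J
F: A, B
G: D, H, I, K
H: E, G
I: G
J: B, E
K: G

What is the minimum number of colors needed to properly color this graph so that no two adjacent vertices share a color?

2

B and F are adjacent, so at least 2 colors are needed.
2 colors suffice: color 1 → {A, B, C, E, G}; color 2 → {D, F, H, I, J, K}. Every edge joins two different colors.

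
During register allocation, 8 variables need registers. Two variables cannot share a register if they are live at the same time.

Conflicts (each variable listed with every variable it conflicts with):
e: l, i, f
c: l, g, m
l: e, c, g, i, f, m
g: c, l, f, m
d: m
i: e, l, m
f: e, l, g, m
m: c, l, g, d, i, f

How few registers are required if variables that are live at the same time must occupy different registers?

4

c, l, g, m are mutually in conflict, so at least 4 registers are needed.
Using 4 registers: e=2, c=4, l=1, g=3, d=1, i=3, f=4, m=2. No two conflicting variables share a register.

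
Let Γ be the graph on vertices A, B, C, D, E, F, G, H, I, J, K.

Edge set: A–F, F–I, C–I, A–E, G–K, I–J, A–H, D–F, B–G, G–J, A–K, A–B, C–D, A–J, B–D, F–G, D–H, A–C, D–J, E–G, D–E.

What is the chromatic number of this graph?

G and K are adjacent, so at least 2 colors are needed.
One proper 2-coloring: A=1, B=2, C=2, D=1, E=2, F=2, G=1, H=2, I=1, J=2, K=2. No two adjacent vertices share a color.

2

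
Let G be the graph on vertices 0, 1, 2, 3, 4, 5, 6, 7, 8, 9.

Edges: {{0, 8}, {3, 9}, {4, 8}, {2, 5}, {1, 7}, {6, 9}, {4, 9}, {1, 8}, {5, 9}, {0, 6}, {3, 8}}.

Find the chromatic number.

3

The cycle 9-3-8-0-6-9 has odd length 5, so it cannot be 2-colored; at least 3 colors are needed.
One proper 3-coloring: 0=b, 1=b, 2=a, 3=b, 4=b, 5=b, 6=c, 7=a, 8=a, 9=a. No two adjacent vertices share a color.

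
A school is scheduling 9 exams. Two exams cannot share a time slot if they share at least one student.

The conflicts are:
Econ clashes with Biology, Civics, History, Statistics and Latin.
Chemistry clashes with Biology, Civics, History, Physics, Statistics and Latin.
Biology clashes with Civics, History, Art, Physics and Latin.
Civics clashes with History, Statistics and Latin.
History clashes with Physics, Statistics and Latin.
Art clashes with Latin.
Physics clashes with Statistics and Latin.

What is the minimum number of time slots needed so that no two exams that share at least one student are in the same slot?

Econ, Biology, Civics, History, Latin all conflict with each other, so at least 5 time slots are needed.
Using 5 time slots: Econ=5, Chemistry=5, Biology=1, Civics=4, History=3, Art=3, Physics=4, Statistics=1, Latin=2. No two conflicting exams share a time slot.

5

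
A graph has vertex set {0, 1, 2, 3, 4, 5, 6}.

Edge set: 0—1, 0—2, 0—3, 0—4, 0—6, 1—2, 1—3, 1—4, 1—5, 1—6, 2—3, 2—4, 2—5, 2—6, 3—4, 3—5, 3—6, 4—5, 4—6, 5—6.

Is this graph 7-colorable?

The chromatic number is 6. 0, 1, 2, 3, 4, 6 are pairwise adjacent (a clique of size 6), so at least 6 colors are needed.
One proper 6-coloring: 0=orange, 1=yellow, 2=red, 3=green, 4=purple, 5=orange, 6=blue.
Since 7 ≥ 6, a proper 7-coloring certainly exists.

Yes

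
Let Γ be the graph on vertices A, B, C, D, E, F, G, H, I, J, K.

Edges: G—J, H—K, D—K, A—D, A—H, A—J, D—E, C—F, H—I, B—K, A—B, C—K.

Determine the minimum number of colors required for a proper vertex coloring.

C and K are adjacent, so at least 2 colors are needed.
2 colors suffice: color 1 → {A, E, F, G, I, K}; color 2 → {B, C, D, H, J}. Every edge joins two different colors.

2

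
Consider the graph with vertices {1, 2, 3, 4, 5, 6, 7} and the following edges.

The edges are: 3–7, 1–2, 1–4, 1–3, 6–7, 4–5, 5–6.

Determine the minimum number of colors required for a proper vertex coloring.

2

1 and 4 are adjacent, so at least 2 colors are needed.
2 colors suffice: color red → {1, 5, 7}; color blue → {2, 3, 4, 6}. No two adjacent vertices share a color.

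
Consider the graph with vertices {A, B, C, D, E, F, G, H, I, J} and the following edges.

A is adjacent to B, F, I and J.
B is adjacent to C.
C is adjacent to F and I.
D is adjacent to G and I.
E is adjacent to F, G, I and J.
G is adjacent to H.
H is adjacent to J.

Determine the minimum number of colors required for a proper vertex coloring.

A and B are adjacent, so at least 2 colors are needed.
2 colors suffice: color 1 → {A, C, D, E, H}; color 2 → {B, F, G, I, J}. No two adjacent vertices share a color.

2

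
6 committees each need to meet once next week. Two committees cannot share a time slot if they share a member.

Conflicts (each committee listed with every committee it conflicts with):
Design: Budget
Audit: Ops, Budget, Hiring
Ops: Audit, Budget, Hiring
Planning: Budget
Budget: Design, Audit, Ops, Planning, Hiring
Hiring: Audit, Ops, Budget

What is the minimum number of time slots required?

Audit, Ops, Budget, Hiring are mutually in conflict, so at least 4 time slots are needed.
4 time slots suffice: time slot 1 → {Budget}; time slot 2 → {Design, Planning, Hiring}; time slot 3 → {Ops}; time slot 4 → {Audit}. Every pair that conflicts lands in different time slots.

4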